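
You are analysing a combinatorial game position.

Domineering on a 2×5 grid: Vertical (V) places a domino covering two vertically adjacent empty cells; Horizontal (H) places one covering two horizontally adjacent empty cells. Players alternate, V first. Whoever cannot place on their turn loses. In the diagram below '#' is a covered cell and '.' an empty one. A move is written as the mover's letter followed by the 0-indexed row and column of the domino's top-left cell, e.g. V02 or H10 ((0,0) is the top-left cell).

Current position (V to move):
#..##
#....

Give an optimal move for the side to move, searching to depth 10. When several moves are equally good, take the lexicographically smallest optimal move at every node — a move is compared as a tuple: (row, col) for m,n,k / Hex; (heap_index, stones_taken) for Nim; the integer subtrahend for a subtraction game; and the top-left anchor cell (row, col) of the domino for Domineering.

p1 V@[#..##/#....]: V01[##.##/##...]-1 V02[#.###/#.#..]+1*
p2 H@[#.###/#.#..]: H13[#.###/#.###]-1*
p3 V@[#.###/#.###]: V01[#####/#####]+1*
p4 H@[#####/#####] terminal -1; root [#..##/#....] d10

V's best at [#..##/#....]: V02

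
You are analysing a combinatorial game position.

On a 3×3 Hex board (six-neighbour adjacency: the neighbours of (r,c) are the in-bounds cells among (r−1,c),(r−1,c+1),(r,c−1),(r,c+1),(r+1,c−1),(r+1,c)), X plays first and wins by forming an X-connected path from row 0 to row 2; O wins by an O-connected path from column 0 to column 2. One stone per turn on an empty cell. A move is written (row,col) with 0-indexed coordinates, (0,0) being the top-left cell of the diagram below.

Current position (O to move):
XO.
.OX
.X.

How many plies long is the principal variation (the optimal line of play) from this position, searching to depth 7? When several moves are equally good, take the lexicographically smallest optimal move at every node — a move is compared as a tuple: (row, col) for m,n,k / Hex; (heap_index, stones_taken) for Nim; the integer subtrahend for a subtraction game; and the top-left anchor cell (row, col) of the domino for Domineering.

PV length from [XO./.OX/.X.]: 3 plies

[XO./.OX/.X.] O move#1: (0,2):+1/XOO/.OX/.X.*, (1,0):-1/XO./OOX/.X., (2,0):-1/XO./.OX/OX., (2,2):-1/XO./.OX/.XO
[XOO/.OX/.X.] X move#2: (1,0):-1/XOO/XOX/.X.*, (2,0):-1/XOO/.OX/XX., (2,2):-1/XOO/.OX/.XX
[XOO/XOX/.X.] O move#3: (2,0):+1/XOO/XOX/OX.*, (2,2):-1/XOO/XOX/.XO
[XOO/XOX/OX.] end (terminal -1, X#4); searched XO./.OX/.X. to 7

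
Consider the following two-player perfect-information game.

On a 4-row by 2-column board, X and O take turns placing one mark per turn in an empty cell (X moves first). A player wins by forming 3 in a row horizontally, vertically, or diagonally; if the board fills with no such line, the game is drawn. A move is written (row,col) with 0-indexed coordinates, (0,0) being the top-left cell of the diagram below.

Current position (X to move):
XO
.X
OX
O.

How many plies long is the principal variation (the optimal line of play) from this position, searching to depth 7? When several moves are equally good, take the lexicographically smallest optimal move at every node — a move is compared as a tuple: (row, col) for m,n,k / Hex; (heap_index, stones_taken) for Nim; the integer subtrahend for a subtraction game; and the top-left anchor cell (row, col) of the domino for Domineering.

p1 X@[XO/.X/OX/O.]: (1,0)[XO/XX/OX/O.]+0 (3,1)[XO/.X/OX/OX]+1*
p2 O@[XO/.X/OX/OX] terminal -1; root [XO/.X/OX/O.] d7

PV length from [XO/.X/OX/O.]: 1 ply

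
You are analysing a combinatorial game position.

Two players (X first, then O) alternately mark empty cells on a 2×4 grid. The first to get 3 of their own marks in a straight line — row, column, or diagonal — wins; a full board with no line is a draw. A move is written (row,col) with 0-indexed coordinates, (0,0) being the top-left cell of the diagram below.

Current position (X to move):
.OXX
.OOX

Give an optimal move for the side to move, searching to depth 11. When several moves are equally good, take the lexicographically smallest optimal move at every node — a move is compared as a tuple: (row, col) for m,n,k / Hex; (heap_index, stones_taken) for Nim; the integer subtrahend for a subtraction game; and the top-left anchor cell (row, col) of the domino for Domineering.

ply 1, X at .OXX/.OOX | (0,0)=-1→XOXX/.OOX; (1,0)=+0→.OXX/XOOX*
ply 2, O at .OXX/XOOX | (0,0)=+0→OOXX/XOOX*
ply 3: OOXX/XOOX is terminal +0 (X); from .OXX/.OOX depth 11

X's best at [.OXX/.OOX]: (1,0)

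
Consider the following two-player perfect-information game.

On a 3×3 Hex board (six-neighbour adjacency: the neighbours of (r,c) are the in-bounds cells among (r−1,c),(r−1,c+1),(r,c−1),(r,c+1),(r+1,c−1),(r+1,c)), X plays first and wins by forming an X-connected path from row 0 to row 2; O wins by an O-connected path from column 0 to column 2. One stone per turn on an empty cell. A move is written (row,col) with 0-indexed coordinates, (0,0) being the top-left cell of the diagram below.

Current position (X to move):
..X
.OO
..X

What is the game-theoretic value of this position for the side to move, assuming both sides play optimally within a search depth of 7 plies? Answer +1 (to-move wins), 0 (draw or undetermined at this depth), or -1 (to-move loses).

p1 X@[..X/.OO/..X]: (0,0)[X.X/.OO/..X]-1* (0,1)[.XX/.OO/..X]-1 (1,0)[..X/XOO/..X]-1 (2,0)[..X/.OO/X.X]-1 (2,1)[..X/.OO/.XX]-1
p2 O@[X.X/.OO/..X]: (0,1)[XOX/.OO/..X]+1* (1,0)[X.X/OOO/..X]+1 (2,0)[X.X/.OO/O.X]+1 (2,1)[X.X/.OO/.OX]+1
p3 X@[XOX/.OO/..X]: (1,0)[XOX/XOO/..X]-1* (2,0)[XOX/.OO/X.X]-1 (2,1)[XOX/.OO/.XX]-1
p4 O@[XOX/XOO/..X]: (2,0)[XOX/XOO/O.X]+1* (2,1)[XOX/XOO/.OX]-1
p5 X@[XOX/XOO/O.X] terminal -1; root [..X/.OO/..X] d7

value(..X/.OO/..X, X) = -1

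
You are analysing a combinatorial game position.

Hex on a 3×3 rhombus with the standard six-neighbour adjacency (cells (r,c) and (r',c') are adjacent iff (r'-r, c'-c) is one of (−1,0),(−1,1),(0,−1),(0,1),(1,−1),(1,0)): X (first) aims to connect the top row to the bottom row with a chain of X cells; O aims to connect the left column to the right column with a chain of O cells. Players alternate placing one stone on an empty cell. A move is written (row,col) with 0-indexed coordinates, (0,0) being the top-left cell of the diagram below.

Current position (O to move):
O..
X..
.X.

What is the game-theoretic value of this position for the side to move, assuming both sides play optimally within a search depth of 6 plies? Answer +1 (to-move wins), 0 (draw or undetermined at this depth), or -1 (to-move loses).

value(O../X../.X., O) = +1

ply 1, O at O../X../.X. | (0,1)=-1→OO./X../.X.; (0,2)=-1→O.O/X../.X.; (1,1)=+1→O../XO./.X.*; (1,2)=-1→O../X.O/.X.; (2,0)=-1→O../X../OX.; (2,2)=-1→O../X../.XO
ply 2, X at O../XO./.X. | (0,1)=-1→OX./XO./.X.*; (0,2)=-1→O.X/XO./.X.; (1,2)=-1→O../XOX/.X.; (2,0)=-1→O../XO./XX.; (2,2)=-1→O../XO./.XX
ply 3, O at OX./XO./.X. | (0,2)=-1→OXO/XO./.X.; (1,2)=-1→OX./XOO/.X.; (2,0)=+1→OX./XO./OX.*; (2,2)=-1→OX./XO./.XO
ply 4, X at OX./XO./OX. | (0,2)=-1→OXX/XO./OX.*; (1,2)=-1→OX./XOX/OX.; (2,2)=-1→OX./XO./OXX
ply 5, O at OXX/XO./OX. | (1,2)=+1→OXX/XOO/OX.*; (2,2)=-1→OXX/XO./OXO
ply 6: OXX/XOO/OX. is terminal -1 (X); from O../X../.X. depth 6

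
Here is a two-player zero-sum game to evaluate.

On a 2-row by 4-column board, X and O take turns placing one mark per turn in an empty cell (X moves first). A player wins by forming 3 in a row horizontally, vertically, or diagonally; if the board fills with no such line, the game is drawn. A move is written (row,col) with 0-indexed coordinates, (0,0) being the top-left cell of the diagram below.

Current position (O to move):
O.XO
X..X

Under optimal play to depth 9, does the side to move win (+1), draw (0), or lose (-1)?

value(O.XO/X..X, O) = 0

ply 1, O at O.XO/X..X | (0,1)=+0→OOXO/X..X*; (1,1)=+0→O.XO/XO.X; (1,2)=+0→O.XO/X.OX
ply 2, X at OOXO/X..X | (1,1)=+0→OOXO/XX.X*; (1,2)=+0→OOXO/X.XX
ply 3, O at OOXO/XX.X | (1,2)=+0→OOXO/XXOX*
ply 4: OOXO/XXOX is terminal +0 (X); from O.XO/X..X depth 9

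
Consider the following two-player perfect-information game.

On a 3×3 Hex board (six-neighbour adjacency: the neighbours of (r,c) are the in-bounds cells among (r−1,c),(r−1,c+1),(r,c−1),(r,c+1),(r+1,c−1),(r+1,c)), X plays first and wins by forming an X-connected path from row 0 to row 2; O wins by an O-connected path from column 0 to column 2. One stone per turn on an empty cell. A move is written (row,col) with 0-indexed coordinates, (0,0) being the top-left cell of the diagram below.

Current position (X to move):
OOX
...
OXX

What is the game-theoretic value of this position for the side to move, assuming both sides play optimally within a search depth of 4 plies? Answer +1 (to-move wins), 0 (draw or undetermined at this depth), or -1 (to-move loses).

value(OOX/.../OXX, X) = +1

[OOX/.../OXX] X move#1: (1,0):+1/OOX/X../OXX*, (1,1):+1/OOX/.X./OXX, (1,2):+1/OOX/..X/OXX
[OOX/X../OXX] O move#2: (1,1):-1/OOX/XO./OXX*, (1,2):-1/OOX/X.O/OXX
[OOX/XO./OXX] X move#3: (1,2):+1/OOX/XOX/OXX*
[OOX/XOX/OXX] end (terminal -1, O#4); searched OOX/.../OXX to 4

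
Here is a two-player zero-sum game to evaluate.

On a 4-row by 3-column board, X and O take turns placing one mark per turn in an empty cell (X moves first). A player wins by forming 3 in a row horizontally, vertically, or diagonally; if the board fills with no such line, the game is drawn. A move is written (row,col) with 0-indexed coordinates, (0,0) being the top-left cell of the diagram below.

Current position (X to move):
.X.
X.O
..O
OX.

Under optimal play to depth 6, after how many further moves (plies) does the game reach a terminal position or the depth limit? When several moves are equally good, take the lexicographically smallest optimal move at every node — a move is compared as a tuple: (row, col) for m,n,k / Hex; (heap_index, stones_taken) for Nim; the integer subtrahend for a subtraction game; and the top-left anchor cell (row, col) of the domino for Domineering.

p1 X@[.X./X.O/..O/OX.]: (0,0)[XX./X.O/..O/OX.]-1* (0,2)[.XX/X.O/..O/OX.]-1 (1,1)[.X./XXO/..O/OX.]-1 (2,0)[.X./X.O/X.O/OX.]-1 (2,1)[.X./X.O/.XO/OX.]-1 (3,2)[.X./X.O/..O/OXX]-1
p2 O@[XX./X.O/..O/OX.]: (0,2)[XXO/X.O/..O/OX.]+1* (1,1)[XX./XOO/..O/OX.]-1 (2,0)[XX./X.O/O.O/OX.]-1 (2,1)[XX./X.O/.OO/OX.]+1 (3,2)[XX./X.O/..O/OXO]+1
p3 X@[XXO/X.O/..O/OX.] terminal -1; root [.X./X.O/..O/OX.] d6

PV length from [.X./X.O/..O/OX.]: 2 plies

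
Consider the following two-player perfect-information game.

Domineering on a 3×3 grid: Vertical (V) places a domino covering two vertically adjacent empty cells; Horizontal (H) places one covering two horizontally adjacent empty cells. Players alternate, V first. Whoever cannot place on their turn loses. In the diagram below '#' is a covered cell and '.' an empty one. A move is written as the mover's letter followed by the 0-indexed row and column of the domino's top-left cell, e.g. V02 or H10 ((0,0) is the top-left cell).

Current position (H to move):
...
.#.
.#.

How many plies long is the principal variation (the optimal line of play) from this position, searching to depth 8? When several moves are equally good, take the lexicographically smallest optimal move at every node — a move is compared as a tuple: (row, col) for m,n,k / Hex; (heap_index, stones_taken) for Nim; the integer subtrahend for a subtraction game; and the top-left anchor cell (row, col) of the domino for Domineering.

PV length from [.../.#./.#.]: 2 plies

p1 H@[.../.#./.#.]: H00[##./.#./.#.]-1* H01[.##/.#./.#.]-1
p2 V@[##./.#./.#.]: V02[###/.##/.#.]+1* V10[##./##./##.]+1 V12[##./.##/.##]+1
p3 H@[###/.##/.#.] terminal -1; root [.../.#./.#.] d8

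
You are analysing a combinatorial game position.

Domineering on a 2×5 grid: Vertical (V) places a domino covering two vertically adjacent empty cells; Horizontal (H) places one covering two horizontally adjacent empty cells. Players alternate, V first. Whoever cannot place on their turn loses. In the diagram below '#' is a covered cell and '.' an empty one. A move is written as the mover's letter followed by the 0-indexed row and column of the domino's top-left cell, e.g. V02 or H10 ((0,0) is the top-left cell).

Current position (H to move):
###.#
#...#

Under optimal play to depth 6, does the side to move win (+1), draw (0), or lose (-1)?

ply 1, H at ###.#/#...# | H11=-1→###.#/###.#; H12=+1→###.#/#.###*
ply 2: ###.#/#.### is terminal -1 (V); from ###.#/#...# depth 6

value(###.#/#...#, H) = +1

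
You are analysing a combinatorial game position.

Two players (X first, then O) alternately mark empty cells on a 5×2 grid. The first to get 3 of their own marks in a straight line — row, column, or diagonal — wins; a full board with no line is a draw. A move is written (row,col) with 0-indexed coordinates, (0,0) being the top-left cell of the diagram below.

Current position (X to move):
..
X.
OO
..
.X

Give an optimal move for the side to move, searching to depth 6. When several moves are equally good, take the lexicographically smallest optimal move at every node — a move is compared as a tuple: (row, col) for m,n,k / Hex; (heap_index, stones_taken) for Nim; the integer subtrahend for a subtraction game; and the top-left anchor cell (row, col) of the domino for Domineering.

ply 1, X at ../X./OO/../.X | (0,0)=-1→X./X./OO/../.X; (0,1)=+0→.X/X./OO/../.X*; (1,1)=+0→../XX/OO/../.X; (3,0)=-1→../X./OO/X./.X; (3,1)=+0→../X./OO/.X/.X; (4,0)=-1→../X./OO/../XX
ply 2, O at .X/X./OO/../.X | (0,0)=+0→OX/X./OO/../.X*; (1,1)=+0→.X/XO/OO/../.X; (3,0)=+0→.X/X./OO/O./.X; (3,1)=+0→.X/X./OO/.O/.X; (4,0)=+0→.X/X./OO/../OX
ply 3, X at OX/X./OO/../.X | (1,1)=+0→OX/XX/OO/../.X*; (3,0)=+0→OX/X./OO/X./.X; (3,1)=+0→OX/X./OO/.X/.X; (4,0)=+0→OX/X./OO/../XX
ply 4, O at OX/XX/OO/../.X | (3,0)=+0→OX/XX/OO/O./.X*; (3,1)=+0→OX/XX/OO/.O/.X; (4,0)=+0→OX/XX/OO/../OX
ply 5, X at OX/XX/OO/O./.X | (3,1)=-1→OX/XX/OO/OX/.X; (4,0)=+0→OX/XX/OO/O./XX*
ply 6, O at OX/XX/OO/O./XX | (3,1)=+0→OX/XX/OO/OO/XX*
ply 7: OX/XX/OO/OO/XX is terminal +0 (X); from ../X./OO/../.X depth 6

X's best at [../X./OO/../.X]: (0,1)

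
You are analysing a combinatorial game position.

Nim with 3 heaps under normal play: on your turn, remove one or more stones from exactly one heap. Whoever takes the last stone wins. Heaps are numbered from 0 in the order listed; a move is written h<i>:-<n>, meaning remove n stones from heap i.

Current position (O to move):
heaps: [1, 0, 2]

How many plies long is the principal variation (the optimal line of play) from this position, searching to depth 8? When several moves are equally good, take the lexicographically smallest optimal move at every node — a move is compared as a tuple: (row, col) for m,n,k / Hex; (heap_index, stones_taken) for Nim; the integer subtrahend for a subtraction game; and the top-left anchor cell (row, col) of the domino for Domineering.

PV length from [(1,0,2)]: 3 plies

[(1,0,2)] O move#1: h0:-1:-1/(0,0,2), h2:-1:+1/(1,0,1)*, h2:-2:-1/(1,0,0)
[(1,0,1)] X move#2: h0:-1:-1/(0,0,1)*, h2:-1:-1/(1,0,0)
[(0,0,1)] O move#3: h2:-1:+1/(0,0,0)*
[(0,0,0)] end (terminal -1, X#4); searched (1,0,2) to 8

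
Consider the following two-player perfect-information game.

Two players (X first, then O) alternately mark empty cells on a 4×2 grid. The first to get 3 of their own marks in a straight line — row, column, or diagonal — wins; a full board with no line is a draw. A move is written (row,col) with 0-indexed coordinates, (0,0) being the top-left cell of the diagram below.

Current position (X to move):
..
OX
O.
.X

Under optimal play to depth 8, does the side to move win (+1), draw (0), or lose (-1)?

value(../OX/O./.X, X) = +1

[../OX/O./.X] X move#1: (0,0):-1/X./OX/O./.X, (0,1):-1/.X/OX/O./.X, (2,1):+1/../OX/OX/.X*, (3,0):-1/../OX/O./XX
[../OX/OX/.X] end (terminal -1, O#2); searched ../OX/O./.X to 8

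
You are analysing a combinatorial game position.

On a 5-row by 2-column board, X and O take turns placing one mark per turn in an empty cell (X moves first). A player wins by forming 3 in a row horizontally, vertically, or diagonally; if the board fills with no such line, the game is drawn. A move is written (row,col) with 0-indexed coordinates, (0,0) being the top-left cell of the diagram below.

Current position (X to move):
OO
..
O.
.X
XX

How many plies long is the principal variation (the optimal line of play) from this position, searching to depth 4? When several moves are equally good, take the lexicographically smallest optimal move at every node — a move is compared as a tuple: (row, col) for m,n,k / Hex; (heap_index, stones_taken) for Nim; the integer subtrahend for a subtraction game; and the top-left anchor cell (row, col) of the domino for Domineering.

PV length from [OO/../O./.X/XX]: 1 ply

[OO/../O./.X/XX] X move#1: (1,0):+0/OO/X./O./.X/XX, (1,1):-1/OO/.X/O./.X/XX, (2,1):+1/OO/../OX/.X/XX*, (3,0):-1/OO/../O./XX/XX
[OO/../OX/.X/XX] end (terminal -1, O#2); searched OO/../O./.X/XX to 4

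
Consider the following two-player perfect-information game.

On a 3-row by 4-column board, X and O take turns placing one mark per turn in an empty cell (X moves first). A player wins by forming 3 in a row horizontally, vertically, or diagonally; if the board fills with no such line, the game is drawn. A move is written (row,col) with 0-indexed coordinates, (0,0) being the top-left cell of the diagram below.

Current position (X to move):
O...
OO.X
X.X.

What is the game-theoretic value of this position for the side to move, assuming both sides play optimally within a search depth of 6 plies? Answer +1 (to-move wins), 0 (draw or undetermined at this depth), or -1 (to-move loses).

value(O.../OO.X/X.X., X) = +1

ply 1, X at O.../OO.X/X.X. | (0,1)=-1→OX../OO.X/X.X.; (0,2)=-1→O.X./OO.X/X.X.; (0,3)=-1→O..X/OO.X/X.X.; (1,2)=+1→O.../OOXX/X.X.*; (2,1)=+1→O.../OO.X/XXX.; (2,3)=-1→O.../OO.X/X.XX
ply 2, O at O.../OOXX/X.X. | (0,1)=-1→OO../OOXX/X.X.*; (0,2)=-1→O.O./OOXX/X.X.; (0,3)=-1→O..O/OOXX/X.X.; (2,1)=-1→O.../OOXX/XOX.; (2,3)=-1→O.../OOXX/X.XO
ply 3, X at OO../OOXX/X.X. | (0,2)=+1→OOX./OOXX/X.X.*; (0,3)=-1→OO.X/OOXX/X.X.; (2,1)=+1→OO../OOXX/XXX.; (2,3)=-1→OO../OOXX/X.XX
ply 4: OOX./OOXX/X.X. is terminal -1 (O); from O.../OO.X/X.X. depth 6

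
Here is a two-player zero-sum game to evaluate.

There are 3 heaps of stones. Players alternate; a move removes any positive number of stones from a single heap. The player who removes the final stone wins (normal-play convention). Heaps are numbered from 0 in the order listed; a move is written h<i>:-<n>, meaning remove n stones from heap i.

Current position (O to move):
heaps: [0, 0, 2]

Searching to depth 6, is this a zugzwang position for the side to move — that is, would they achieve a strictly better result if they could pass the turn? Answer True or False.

zugzwang((0,0,2), O) = False

ply 1, O at (0,0,2) | h2:-1=-1→(0,0,1); h2:-2=+1→(0,0,0)*
ply 2: (0,0,0) is terminal -1 (X); from (0,0,2) depth 6
suppose O passes — search the same position with X to move:
pass> ply 1, X at (0,0,2) | h2:-1=-1→(0,0,1); h2:-2=+1→(0,0,0)*
pass> ply 2: (0,0,0) is terminal -1 (O); from (0,0,2) depth 6
for O: play +1, pass -1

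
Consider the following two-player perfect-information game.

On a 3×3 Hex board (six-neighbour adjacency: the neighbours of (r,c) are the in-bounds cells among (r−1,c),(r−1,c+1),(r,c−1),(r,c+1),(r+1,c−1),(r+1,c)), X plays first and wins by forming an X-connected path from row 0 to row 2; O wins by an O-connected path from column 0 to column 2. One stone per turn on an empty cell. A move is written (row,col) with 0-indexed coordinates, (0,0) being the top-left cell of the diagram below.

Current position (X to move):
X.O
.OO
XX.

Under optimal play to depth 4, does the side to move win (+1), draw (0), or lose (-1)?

ply 1, X at X.O/.OO/XX. | (0,1)=-1→XXO/.OO/XX.; (1,0)=+1→X.O/XOO/XX.*; (2,2)=-1→X.O/.OO/XXX
ply 2: X.O/XOO/XX. is terminal -1 (O); from X.O/.OO/XX. depth 4

value(X.O/.OO/XX., X) = +1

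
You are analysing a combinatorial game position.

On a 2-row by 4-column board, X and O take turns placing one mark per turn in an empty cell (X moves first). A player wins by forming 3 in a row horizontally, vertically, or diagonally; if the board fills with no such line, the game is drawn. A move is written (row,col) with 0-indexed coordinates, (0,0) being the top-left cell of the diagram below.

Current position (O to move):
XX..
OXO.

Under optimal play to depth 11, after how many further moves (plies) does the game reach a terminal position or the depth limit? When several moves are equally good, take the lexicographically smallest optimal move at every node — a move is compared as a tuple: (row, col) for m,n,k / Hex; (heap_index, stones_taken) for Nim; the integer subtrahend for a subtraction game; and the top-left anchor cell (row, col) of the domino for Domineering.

PV length from [XX../OXO.]: 3 plies

ply 1, O at XX../OXO. | (0,2)=+0→XXO./OXO.*; (0,3)=-1→XX.O/OXO.; (1,3)=-1→XX../OXOO
ply 2, X at XXO./OXO. | (0,3)=+0→XXOX/OXO.*; (1,3)=+0→XXO./OXOX
ply 3, O at XXOX/OXO. | (1,3)=+0→XXOX/OXOO*
ply 4: XXOX/OXOO is terminal +0 (X); from XX../OXO. depth 11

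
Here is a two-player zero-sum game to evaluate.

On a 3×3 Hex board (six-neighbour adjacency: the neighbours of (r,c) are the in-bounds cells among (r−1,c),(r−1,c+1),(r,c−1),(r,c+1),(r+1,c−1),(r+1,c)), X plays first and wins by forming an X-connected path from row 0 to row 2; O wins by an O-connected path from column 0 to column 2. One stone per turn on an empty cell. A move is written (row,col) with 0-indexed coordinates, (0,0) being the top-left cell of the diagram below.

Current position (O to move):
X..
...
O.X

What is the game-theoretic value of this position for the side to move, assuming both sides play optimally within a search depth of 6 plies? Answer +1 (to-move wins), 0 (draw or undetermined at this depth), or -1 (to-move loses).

value(X../.../O.X, O) = +1

[X../.../O.X] O move#1: (0,1):-1/XO./.../O.X, (0,2):-1/X.O/.../O.X, (1,0):-1/X../O../O.X, (1,1):+1/X../.O./O.X*, (1,2):+1/X../..O/O.X, (2,1):-1/X../.../OOX
[X../.O./O.X] X move#2: (0,1):-1/XX./.O./O.X*, (0,2):-1/X.X/.O./O.X, (1,0):-1/X../XO./O.X, (1,2):-1/X../.OX/O.X, (2,1):-1/X../.O./OXX
[XX./.O./O.X] O move#3: (0,2):+1/XXO/.O./O.X*, (1,0):+1/XX./OO./O.X, (1,2):+1/XX./.OO/O.X, (2,1):+1/XX./.O./OOX
[XXO/.O./O.X] end (terminal -1, X#4); searched X../.../O.X to 6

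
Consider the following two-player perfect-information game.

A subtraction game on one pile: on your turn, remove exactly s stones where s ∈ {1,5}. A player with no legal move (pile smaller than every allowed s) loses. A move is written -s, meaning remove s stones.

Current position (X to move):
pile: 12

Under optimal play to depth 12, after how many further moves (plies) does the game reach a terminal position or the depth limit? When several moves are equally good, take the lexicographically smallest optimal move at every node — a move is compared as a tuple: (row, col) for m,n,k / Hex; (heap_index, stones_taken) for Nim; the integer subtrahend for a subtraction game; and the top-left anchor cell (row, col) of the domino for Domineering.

p1 X@[12]: -1[11]-1* -5[7]-1
p2 O@[11]: -1[10]+1* -5[6]+1
p3 X@[10]: -1[9]-1* -5[5]-1
p4 O@[9]: -1[8]+1* -5[4]+1
p5 X@[8]: -1[7]-1* -5[3]-1
p6 O@[7]: -1[6]+1* -5[2]+1
p7 X@[6]: -1[5]-1* -5[1]-1
p8 O@[5]: -1[4]+1* -5[0]+1
p9 X@[4]: -1[3]-1*
p10 O@[3]: -1[2]+1*
p11 X@[2]: -1[1]-1*
p12 O@[1]: -1[0]+1*
p13 X@[0] terminal -1; root [12] d12

PV length from [12]: 12 plies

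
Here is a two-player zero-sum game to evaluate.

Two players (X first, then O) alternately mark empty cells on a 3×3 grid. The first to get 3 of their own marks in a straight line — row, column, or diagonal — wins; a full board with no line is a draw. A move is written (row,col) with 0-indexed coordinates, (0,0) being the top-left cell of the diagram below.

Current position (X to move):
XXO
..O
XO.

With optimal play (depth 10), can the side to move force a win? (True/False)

X winning at [XXO/..O/XO.]: True

ply 1, X at XXO/..O/XO. | (1,0)=+1→XXO/X.O/XO.*; (1,1)=-1→XXO/.XO/XO.; (2,2)=+1→XXO/..O/XOX
ply 2: XXO/X.O/XO. is terminal -1 (O); from XXO/..O/XO. depth 10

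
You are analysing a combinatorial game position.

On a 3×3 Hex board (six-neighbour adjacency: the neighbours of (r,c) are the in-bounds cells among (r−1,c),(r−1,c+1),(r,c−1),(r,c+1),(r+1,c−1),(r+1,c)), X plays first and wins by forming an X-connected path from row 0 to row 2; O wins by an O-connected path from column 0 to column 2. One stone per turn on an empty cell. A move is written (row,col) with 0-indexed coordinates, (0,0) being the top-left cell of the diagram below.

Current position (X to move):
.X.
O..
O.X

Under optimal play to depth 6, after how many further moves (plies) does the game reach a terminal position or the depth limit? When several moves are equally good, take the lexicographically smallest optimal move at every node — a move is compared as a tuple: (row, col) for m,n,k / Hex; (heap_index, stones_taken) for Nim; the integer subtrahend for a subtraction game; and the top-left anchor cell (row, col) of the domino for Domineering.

p1 X@[.X./O../O.X]: (0,0)[XX./O../O.X]-1 (0,2)[.XX/O../O.X]-1 (1,1)[.X./OX./O.X]+1* (1,2)[.X./O.X/O.X]+1 (2,1)[.X./O../OXX]-1
p2 O@[.X./OX./O.X]: (0,0)[OX./OX./O.X]-1* (0,2)[.XO/OX./O.X]-1 (1,2)[.X./OXO/O.X]-1 (2,1)[.X./OX./OOX]-1
p3 X@[OX./OX./O.X]: (0,2)[OXX/OX./O.X]+1* (1,2)[OX./OXX/O.X]+1 (2,1)[OX./OX./OXX]+1
p4 O@[OXX/OX./O.X]: (1,2)[OXX/OXO/O.X]-1* (2,1)[OXX/OX./OOX]-1
p5 X@[OXX/OXO/O.X]: (2,1)[OXX/OXO/OXX]+1*
p6 O@[OXX/OXO/OXX] terminal -1; root [.X./O../O.X] d6

PV length from [.X./O../O.X]: 5 plies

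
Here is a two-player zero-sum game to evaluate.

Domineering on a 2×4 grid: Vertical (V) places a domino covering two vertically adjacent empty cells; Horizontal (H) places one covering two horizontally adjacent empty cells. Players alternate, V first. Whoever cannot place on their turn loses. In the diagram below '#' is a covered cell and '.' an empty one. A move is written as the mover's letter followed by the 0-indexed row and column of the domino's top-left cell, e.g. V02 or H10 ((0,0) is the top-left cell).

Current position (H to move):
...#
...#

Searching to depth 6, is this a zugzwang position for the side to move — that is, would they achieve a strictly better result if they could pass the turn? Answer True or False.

ply 1, H at ...#/...# | H00=+1→##.#/...#*; H01=+1→.###/...#; H10=+1→...#/##.#; H11=+1→...#/.###
ply 2, V at ##.#/...# | V02=-1→####/..##*
ply 3, H at ####/..## | H10=+1→####/####*
ply 4: ####/#### is terminal -1 (V); from ...#/...# depth 6
pass branch (V moves first from the same position):
  | ply 1, V at ...#/...# | V00=-1→#..#/#..#; V01=+1→.#.#/.#.#*; V02=-1→..##/..##
  | ply 2: .#.#/.#.# is terminal -1 (H); from ...#/...# depth 6
H moving scores +1; H passing scores -1

zugzwang(...#/...#, H) = False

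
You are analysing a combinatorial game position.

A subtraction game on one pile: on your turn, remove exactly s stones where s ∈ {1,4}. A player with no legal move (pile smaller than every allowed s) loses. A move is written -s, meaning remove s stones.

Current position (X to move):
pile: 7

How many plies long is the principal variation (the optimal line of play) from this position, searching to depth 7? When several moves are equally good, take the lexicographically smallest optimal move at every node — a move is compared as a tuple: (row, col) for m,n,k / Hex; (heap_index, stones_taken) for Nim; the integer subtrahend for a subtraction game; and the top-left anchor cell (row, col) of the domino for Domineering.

ply 1, X at 7 | -1=-1→6*; -4=-1→3
ply 2, O at 6 | -1=+1→5*; -4=+1→2
ply 3, X at 5 | -1=-1→4*; -4=-1→1
ply 4, O at 4 | -1=-1→3; -4=+1→0*
ply 5: 0 is terminal -1 (X); from 7 depth 7

PV length from [7]: 4 plies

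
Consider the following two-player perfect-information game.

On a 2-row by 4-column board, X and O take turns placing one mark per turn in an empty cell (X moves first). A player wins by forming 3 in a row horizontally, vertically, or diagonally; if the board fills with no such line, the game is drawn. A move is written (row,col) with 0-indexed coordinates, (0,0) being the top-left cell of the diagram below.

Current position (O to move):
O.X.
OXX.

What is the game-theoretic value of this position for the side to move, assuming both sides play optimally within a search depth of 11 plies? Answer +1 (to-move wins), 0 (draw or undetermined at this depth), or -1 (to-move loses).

value(O.X./OXX., O) = 0

p1 O@[O.X./OXX.]: (0,1)[OOX./OXX.]-1 (0,3)[O.XO/OXX.]-1 (1,3)[O.X./OXXO]+0*
p2 X@[O.X./OXXO]: (0,1)[OXX./OXXO]+0* (0,3)[O.XX/OXXO]+0
p3 O@[OXX./OXXO]: (0,3)[OXXO/OXXO]+0*
p4 X@[OXXO/OXXO] terminal +0; root [O.X./OXX.] d11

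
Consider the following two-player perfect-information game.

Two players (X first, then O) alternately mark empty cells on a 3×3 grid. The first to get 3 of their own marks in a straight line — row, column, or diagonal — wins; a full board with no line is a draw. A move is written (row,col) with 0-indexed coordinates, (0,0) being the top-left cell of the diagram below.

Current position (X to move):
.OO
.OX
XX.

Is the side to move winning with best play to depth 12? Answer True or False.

[.OO/.OX/XX.] X move#1: (0,0):+1/XOO/.OX/XX.*, (1,0):-1/.OO/XOX/XX., (2,2):+1/.OO/.OX/XXX
[XOO/.OX/XX.] O move#2: (1,0):-1/XOO/OOX/XX.*, (2,2):-1/XOO/.OX/XXO
[XOO/OOX/XX.] X move#3: (2,2):+1/XOO/OOX/XXX*
[XOO/OOX/XXX] end (terminal -1, O#4); searched .OO/.OX/XX. to 12

X winning at [.OO/.OX/XX.]: True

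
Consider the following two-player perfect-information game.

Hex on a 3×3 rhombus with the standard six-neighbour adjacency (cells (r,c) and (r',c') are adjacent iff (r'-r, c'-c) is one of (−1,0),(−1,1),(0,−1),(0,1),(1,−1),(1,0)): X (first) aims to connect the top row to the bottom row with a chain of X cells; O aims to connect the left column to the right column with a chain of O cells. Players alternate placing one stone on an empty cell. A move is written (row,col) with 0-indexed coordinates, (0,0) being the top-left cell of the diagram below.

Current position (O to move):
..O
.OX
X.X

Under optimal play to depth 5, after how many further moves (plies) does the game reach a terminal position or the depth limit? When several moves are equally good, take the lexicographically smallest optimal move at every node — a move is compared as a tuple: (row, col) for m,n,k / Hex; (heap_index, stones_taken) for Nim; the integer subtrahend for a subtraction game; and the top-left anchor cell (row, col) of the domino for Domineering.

p1 O@[..O/.OX/X.X]: (0,0)[O.O/.OX/X.X]+1* (0,1)[.OO/.OX/X.X]+1 (1,0)[..O/OOX/X.X]+1 (2,1)[..O/.OX/XOX]-1
p2 X@[O.O/.OX/X.X]: (0,1)[OXO/.OX/X.X]-1* (1,0)[O.O/XOX/X.X]-1 (2,1)[O.O/.OX/XXX]-1
p3 O@[OXO/.OX/X.X]: (1,0)[OXO/OOX/X.X]+1* (2,1)[OXO/.OX/XOX]-1
p4 X@[OXO/OOX/X.X] terminal -1; root [..O/.OX/X.X] d5

PV length from [..O/.OX/X.X]: 3 plies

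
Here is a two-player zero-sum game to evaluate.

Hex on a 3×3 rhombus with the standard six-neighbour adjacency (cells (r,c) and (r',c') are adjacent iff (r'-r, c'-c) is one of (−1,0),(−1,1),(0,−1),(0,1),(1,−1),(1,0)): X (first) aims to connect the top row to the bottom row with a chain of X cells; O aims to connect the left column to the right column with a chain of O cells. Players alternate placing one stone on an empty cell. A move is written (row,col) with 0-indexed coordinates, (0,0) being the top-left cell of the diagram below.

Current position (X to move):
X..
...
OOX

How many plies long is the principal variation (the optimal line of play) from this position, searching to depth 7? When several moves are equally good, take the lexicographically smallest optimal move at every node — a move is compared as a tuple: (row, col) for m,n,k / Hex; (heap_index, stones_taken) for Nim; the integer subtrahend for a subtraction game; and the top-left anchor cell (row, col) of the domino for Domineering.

[X../.../OOX] X move#1: (0,1):-1/XX./.../OOX, (0,2):-1/X.X/.../OOX, (1,0):-1/X../X../OOX, (1,1):-1/X../.X./OOX, (1,2):+1/X../..X/OOX*
[X../..X/OOX] O move#2: (0,1):-1/XO./..X/OOX*, (0,2):-1/X.O/..X/OOX, (1,0):-1/X../O.X/OOX, (1,1):-1/X../.OX/OOX
[XO./..X/OOX] X move#3: (0,2):+1/XOX/..X/OOX*, (1,0):+1/XO./X.X/OOX, (1,1):+1/XO./.XX/OOX
[XOX/..X/OOX] end (terminal -1, O#4); searched X../.../OOX to 7

PV length from [X../.../OOX]: 3 plies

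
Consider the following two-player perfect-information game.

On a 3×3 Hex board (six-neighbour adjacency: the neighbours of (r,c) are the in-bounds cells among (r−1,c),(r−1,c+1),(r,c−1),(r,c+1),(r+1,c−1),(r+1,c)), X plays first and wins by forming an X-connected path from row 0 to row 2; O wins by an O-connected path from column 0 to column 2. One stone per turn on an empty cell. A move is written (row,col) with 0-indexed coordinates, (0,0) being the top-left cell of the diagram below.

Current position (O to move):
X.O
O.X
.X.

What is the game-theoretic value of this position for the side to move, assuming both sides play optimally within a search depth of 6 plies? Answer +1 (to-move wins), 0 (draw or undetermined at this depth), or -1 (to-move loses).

value(X.O/O.X/.X., O) = +1

[X.O/O.X/.X.] O move#1: (0,1):+1/XOO/O.X/.X.*, (1,1):+1/X.O/OOX/.X., (2,0):+1/X.O/O.X/OX., (2,2):+1/X.O/O.X/.XO
[XOO/O.X/.X.] end (terminal -1, X#2); searched X.O/O.X/.X. to 6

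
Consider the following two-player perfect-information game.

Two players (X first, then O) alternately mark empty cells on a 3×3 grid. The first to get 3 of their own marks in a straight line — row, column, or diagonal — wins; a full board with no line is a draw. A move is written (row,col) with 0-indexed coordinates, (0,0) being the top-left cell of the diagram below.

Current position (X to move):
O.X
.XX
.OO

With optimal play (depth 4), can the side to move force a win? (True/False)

X winning at [O.X/.XX/.OO]: True

ply 1, X at O.X/.XX/.OO | (0,1)=-1→OXX/.XX/.OO; (1,0)=+1→O.X/XXX/.OO*; (2,0)=+1→O.X/.XX/XOO
ply 2: O.X/XXX/.OO is terminal -1 (O); from O.X/.XX/.OO depth 4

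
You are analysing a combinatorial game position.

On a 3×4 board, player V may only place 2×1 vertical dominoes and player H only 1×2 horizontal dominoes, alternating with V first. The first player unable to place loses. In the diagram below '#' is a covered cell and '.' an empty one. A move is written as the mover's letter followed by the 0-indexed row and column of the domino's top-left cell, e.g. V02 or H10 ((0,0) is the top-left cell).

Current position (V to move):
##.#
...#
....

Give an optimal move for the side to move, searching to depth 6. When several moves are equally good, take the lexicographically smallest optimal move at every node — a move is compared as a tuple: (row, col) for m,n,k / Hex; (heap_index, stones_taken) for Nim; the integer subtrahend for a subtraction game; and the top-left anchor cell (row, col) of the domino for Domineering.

[##.#/...#/....] V move#1: V02:-1/####/..##/...., V10:-1/##.#/#..#/#..., V11:+1/##.#/.#.#/.#..*, V12:-1/##.#/..##/..#.
[##.#/.#.#/.#..] H move#2: H22:-1/##.#/.#.#/.###*
[##.#/.#.#/.###] V move#3: V02:+1/####/.###/.###*, V10:+1/##.#/##.#/####
[####/.###/.###] end (terminal -1, H#4); searched ##.#/...#/.... to 6

V's best at [##.#/...#/....]: V11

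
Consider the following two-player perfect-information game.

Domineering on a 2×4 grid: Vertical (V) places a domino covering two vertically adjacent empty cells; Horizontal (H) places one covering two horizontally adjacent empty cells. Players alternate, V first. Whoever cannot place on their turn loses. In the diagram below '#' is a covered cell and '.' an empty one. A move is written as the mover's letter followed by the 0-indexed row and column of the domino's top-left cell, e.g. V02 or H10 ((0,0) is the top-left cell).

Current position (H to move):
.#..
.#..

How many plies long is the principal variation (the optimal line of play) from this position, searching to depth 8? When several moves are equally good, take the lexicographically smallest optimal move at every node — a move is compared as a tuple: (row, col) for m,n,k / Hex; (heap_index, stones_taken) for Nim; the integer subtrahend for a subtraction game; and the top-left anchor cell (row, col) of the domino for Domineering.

PV length from [.#../.#..]: 3 plies

ply 1, H at .#../.#.. | H02=+1→.###/.#..*; H12=+1→.#../.###
ply 2, V at .###/.#.. | V00=-1→####/##..*
ply 3, H at ####/##.. | H12=+1→####/####*
ply 4: ####/#### is terminal -1 (V); from .#../.#.. depth 8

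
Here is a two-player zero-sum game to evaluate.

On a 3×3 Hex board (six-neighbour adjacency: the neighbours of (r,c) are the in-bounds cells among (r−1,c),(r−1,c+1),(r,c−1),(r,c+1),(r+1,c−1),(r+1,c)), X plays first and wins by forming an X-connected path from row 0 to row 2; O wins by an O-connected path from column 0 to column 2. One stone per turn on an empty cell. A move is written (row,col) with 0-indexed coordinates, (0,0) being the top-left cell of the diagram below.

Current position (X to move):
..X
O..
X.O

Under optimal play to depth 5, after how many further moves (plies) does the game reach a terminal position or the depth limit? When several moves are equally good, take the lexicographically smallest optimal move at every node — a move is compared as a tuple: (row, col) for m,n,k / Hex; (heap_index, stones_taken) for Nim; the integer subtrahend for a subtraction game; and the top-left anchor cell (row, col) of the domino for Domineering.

p1 X@[..X/O../X.O]: (0,0)[X.X/O../X.O]-1 (0,1)[.XX/O../X.O]-1 (1,1)[..X/OX./X.O]+1* (1,2)[..X/O.X/X.O]+1 (2,1)[..X/O../XXO]+1
p2 O@[..X/OX./X.O] terminal -1; root [..X/O../X.O] d5

PV length from [..X/O../X.O]: 1 ply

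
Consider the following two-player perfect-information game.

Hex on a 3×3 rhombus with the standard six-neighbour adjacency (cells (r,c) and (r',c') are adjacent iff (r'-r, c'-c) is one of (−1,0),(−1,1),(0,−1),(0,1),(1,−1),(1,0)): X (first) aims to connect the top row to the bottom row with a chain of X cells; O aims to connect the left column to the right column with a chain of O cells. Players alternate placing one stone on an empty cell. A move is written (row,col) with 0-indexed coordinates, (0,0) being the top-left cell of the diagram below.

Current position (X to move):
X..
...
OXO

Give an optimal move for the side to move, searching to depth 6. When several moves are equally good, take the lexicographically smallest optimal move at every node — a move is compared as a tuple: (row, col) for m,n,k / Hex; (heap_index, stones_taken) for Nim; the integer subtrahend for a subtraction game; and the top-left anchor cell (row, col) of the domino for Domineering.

X's best at [X../.../OXO]: (0,2)

ply 1, X at X../.../OXO | (0,1)=-1→XX./.../OXO; (0,2)=+1→X.X/.../OXO*; (1,0)=-1→X../X../OXO; (1,1)=+1→X../.X./OXO; (1,2)=+1→X../..X/OXO
ply 2, O at X.X/.../OXO | (0,1)=-1→XOX/.../OXO*; (1,0)=-1→X.X/O../OXO; (1,1)=-1→X.X/.O./OXO; (1,2)=-1→X.X/..O/OXO
ply 3, X at XOX/.../OXO | (1,0)=+1→XOX/X../OXO*; (1,1)=+1→XOX/.X./OXO; (1,2)=+1→XOX/..X/OXO
ply 4, O at XOX/X../OXO | (1,1)=-1→XOX/XO./OXO*; (1,2)=-1→XOX/X.O/OXO
ply 5, X at XOX/XO./OXO | (1,2)=+1→XOX/XOX/OXO*
ply 6: XOX/XOX/OXO is terminal -1 (O); from X../.../OXO depth 6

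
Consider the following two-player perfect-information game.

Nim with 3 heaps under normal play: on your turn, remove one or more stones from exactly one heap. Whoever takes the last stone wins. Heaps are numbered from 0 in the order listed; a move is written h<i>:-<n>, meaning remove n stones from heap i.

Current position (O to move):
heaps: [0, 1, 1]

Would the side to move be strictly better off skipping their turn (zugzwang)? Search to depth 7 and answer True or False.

[(0,1,1)] O move#1: h1:-1:-1/(0,0,1)*, h2:-1:-1/(0,1,0)
[(0,0,1)] X move#2: h2:-1:+1/(0,0,0)*
[(0,0,0)] end (terminal -1, O#3); searched (0,1,1) to 7
if O skipped the turn, X would face:
~ [(0,1,1)] X move#1: h1:-1:-1/(0,0,1)*, h2:-1:-1/(0,1,0)
~ [(0,0,1)] O move#2: h2:-1:+1/(0,0,0)*
~ [(0,0,0)] end (terminal -1, X#3); searched (0,1,1) to 7
compare (O): move=-1 vs pass=+1

zugzwang((0,1,1), O) = True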